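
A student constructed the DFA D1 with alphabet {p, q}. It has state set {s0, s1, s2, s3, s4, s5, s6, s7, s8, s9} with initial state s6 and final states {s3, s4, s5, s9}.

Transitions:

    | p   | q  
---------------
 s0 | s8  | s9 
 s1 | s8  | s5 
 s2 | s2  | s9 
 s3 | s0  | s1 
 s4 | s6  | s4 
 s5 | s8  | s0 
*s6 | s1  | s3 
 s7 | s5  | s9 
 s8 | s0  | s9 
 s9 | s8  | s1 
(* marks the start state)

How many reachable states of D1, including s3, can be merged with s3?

3

First remove the unreachable states {s2,s4,s7}; 7 states remain.
P0 = {s3,s5,s9} | {s0,s1,s6,s8}.
No further refinement is possible. Final partition (2 blocks): {s3,s5,s9} | {s0,s1,s6,s8}.
The equivalence class containing s3 is {s3,s5,s9}, of size 3.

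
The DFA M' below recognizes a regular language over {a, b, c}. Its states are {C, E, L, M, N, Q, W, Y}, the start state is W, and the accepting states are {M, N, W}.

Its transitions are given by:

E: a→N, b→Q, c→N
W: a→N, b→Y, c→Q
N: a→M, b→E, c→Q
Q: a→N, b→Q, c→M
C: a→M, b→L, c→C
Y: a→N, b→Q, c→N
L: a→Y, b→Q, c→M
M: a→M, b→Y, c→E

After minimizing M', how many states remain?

States {C,L} cannot be reached from the start state, so discard them.
P0 = {M,N,W} | {E,Q,Y}.
The partition is now stable with 2 blocks: {M,N,W} | {E,Q,Y}.

2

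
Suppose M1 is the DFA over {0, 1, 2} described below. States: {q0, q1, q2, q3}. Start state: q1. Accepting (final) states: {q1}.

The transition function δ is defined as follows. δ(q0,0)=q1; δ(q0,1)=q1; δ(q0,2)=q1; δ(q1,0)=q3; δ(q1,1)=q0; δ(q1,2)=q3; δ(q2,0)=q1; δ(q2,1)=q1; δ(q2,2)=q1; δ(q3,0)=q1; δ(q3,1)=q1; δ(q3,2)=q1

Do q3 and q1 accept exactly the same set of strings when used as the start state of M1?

No

Reachable states from the start: {q0,q1,q3}. Unreachable: {q2} — drop them.
Initial partition by acceptance: {q1} | {q0,q3}.
No further refinement is possible. Final partition (2 blocks): {q1} | {q0,q3}.
q3 and q1 end up in different blocks, so they are distinguishable. For instance, the string 'ε' is accepted from only q1.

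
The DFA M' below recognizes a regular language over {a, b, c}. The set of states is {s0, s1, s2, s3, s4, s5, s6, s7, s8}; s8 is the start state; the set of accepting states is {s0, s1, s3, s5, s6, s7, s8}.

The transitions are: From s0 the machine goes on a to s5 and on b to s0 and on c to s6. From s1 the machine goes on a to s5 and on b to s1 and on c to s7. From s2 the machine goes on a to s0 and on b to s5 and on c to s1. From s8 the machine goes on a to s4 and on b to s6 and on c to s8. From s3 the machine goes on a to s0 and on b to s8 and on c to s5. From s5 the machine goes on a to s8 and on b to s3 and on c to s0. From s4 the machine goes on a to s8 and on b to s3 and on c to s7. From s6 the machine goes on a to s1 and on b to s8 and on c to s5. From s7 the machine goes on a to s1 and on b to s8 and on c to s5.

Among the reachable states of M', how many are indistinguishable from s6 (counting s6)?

3

First remove the unreachable states {s2}; 8 states remain.
P0 = {s0,s1,s3,s5,s6,s7,s8} | {s4}.
Refine {s0,s1,s3,s5,s6,s7,s8} on symbol a: members go to different blocks, giving {s0,s1,s3,s5,s6,s7} and {s8}.
On input a, block {s0,s1,s3,s5,s6,s7} splits into {s0,s1,s3,s6,s7} and {s5}.
Split {s0,s1,s3,s6,s7} by δ(·,a) → {s3,s6,s7} and {s0,s1}.
No further refinement is possible. Final partition (5 blocks): {s3,s6,s7} | {s4} | {s8} | {s5} | {s0,s1}.
State s6 belongs to the block {s3,s6,s7}, which has 3 states.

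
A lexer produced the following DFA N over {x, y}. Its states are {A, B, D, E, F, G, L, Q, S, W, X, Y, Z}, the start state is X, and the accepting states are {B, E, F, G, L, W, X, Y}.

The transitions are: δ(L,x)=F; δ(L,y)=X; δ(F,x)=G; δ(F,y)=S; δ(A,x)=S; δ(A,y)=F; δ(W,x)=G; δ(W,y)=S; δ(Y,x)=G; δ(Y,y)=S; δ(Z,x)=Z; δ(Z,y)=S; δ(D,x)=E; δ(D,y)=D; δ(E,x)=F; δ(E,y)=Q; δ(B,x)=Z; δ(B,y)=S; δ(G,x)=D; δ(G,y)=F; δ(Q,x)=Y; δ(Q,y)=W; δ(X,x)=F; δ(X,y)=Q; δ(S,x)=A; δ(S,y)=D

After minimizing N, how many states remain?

States {B,L,Z} cannot be reached from the start state, so discard them.
Initial partition by acceptance: {E,F,G,W,X,Y} | {A,D,Q,S}.
Split {E,F,G,W,X,Y} by δ(·,x) → {E,F,W,X,Y} and {G}.
Split {E,F,W,X,Y} by δ(·,x) → {F,W,Y} and {E,X}.
Refine {A,D,Q,S} on symbol x: members go to different blocks, giving {A,S} and {D} and {Q}.
Refine {A,S} on symbol y: members go to different blocks, giving {S} and {A}.
Stable partition: {F,W,Y} | {S} | {G} | {E,X} | {D} | {Q} | {A} — 7 equivalence classes.

7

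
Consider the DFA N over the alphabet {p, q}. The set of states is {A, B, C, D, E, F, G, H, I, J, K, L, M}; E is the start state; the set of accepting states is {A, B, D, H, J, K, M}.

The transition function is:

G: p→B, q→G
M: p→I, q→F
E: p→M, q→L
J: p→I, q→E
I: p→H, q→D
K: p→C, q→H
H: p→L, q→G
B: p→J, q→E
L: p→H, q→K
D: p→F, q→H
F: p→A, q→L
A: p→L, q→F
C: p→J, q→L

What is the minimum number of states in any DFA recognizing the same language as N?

P0 = {A,B,D,H,J,K,M} | {C,E,F,G,I,L}.
On input p, block {A,B,D,H,J,K,M} splits into {A,D,H,J,K,M} and {B}.
Refine {A,D,H,J,K,M} on symbol q: members go to different blocks, giving {A,H,J,M} and {D,K}.
Refine {C,E,F,G,I,L} on symbol p: members go to different blocks, giving {C,E,F,I,L} and {G}.
Split {A,H,J,M} by δ(·,q) → {A,J,M} and {H}.
Split {C,E,F,I,L} by δ(·,p) → {C,E,F} and {I,L}.
No further refinement is possible. Final partition (7 blocks): {A,J,M} | {C,E,F} | {B} | {D,K} | {G} | {H} | {I,L}.

7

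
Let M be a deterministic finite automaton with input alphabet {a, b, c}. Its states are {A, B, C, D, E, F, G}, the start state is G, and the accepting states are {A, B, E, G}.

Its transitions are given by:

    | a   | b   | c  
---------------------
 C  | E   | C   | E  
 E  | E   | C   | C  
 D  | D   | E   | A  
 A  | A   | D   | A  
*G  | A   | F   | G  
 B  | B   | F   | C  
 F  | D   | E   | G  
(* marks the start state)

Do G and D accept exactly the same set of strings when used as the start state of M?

No

First remove the unreachable states {B}; 6 states remain.
P0 = {A,E,G} | {C,D,F}.
Split {A,E,G} by δ(·,c) → {A,G} and {E}.
Refine {C,D,F} on symbol a: members go to different blocks, giving {D,F} and {C}.
Stable partition: {A,G} | {D,F} | {E} | {C} — 4 equivalence classes.
G and D end up in different blocks, so they are distinguishable. For instance, the string 'ε' is accepted from only G.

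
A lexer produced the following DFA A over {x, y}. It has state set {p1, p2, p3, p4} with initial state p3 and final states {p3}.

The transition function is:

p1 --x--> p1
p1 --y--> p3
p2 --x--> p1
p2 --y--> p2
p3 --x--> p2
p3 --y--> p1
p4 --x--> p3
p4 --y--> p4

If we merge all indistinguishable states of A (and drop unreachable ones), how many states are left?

3

First remove the unreachable states {p4}; 3 states remain.
Start with accepting vs non-accepting: {p3} | {p1,p2}.
Refine {p1,p2} on symbol y: members go to different blocks, giving {p1} and {p2}.
No further refinement is possible. Final partition (3 blocks): {p3} | {p1} | {p2}.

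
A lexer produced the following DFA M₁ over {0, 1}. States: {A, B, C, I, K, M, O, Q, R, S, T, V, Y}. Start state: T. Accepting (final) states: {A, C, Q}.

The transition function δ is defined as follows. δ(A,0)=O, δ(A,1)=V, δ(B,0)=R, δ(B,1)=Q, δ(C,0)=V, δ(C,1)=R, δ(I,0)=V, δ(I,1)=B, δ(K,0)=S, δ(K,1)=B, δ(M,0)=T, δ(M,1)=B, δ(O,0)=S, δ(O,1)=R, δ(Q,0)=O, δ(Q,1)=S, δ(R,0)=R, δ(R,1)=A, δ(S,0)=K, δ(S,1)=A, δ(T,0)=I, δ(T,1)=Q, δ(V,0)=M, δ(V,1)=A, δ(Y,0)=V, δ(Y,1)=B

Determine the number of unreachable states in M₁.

2

No path from T leads to C, Y; the other 11 states are all reachable.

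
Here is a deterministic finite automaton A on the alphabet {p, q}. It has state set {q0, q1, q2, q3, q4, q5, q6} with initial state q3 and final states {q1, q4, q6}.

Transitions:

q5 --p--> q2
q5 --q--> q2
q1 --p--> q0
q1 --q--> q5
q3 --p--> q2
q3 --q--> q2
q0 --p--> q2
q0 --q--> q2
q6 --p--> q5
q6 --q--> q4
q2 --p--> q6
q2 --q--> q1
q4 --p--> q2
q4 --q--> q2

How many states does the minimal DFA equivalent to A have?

5

P0 = {q1,q4,q6} | {q0,q2,q3,q5}.
Split {q1,q4,q6} by δ(·,q) → {q1,q4} and {q6}.
On input p, block {q0,q2,q3,q5} splits into {q0,q3,q5} and {q2}.
Split {q1,q4} by δ(·,p) → {q1} and {q4}.
Stable partition: {q1} | {q0,q3,q5} | {q6} | {q2} | {q4} — 5 equivalence classes.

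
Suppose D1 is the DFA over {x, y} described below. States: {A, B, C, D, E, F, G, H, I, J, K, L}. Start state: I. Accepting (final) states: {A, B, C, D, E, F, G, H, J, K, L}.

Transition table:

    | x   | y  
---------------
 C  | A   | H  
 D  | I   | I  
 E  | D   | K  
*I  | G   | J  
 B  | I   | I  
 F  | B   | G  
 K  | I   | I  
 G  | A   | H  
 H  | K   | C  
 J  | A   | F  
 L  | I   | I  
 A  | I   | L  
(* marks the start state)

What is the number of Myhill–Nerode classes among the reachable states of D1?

5

Reachable states from the start: {A,B,C,F,G,H,I,J,K,L}. Unreachable: {D,E} — drop them.
Start with accepting vs non-accepting: {A,B,C,F,G,H,J,K,L} | {I}.
Split {A,B,C,F,G,H,J,K,L} by δ(·,x) → {C,F,G,H,J} and {A,B,K,L}.
Split {A,B,K,L} by δ(·,y) → {B,K,L} and {A}.
Refine {C,F,G,H,J} on symbol x: members go to different blocks, giving {C,G,J} and {F,H}.
Stable partition: {C,G,J} | {I} | {B,K,L} | {A} | {F,H} — 5 equivalence classes.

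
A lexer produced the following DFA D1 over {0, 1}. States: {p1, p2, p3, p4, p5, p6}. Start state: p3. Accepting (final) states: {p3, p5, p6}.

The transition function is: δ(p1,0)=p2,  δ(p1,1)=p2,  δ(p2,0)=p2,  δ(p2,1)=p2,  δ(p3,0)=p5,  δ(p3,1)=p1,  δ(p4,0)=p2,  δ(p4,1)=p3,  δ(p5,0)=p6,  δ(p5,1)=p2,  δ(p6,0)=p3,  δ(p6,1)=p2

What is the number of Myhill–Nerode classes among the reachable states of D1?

States {p4} cannot be reached from the start state, so discard them.
Start with accepting vs non-accepting: {p3,p5,p6} | {p1,p2}.
No further refinement is possible. Final partition (2 blocks): {p3,p5,p6} | {p1,p2}.

2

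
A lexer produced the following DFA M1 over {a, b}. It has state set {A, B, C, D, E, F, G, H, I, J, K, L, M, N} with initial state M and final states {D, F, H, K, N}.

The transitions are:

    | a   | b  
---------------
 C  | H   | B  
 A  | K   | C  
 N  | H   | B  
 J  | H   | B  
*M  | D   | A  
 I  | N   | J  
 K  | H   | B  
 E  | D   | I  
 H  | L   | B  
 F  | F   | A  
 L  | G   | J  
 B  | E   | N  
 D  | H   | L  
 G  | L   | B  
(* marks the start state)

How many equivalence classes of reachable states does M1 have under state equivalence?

States {F} cannot be reached from the start state, so discard them.
Initial partition by acceptance: {D,H,K,N} | {A,B,C,E,G,I,J,L,M}.
Refine {D,H,K,N} on symbol a: members go to different blocks, giving {D,K,N} and {H}.
Split {A,B,C,E,G,I,J,L,M} by δ(·,a) → {A,E,I,M} and {B,G,L} and {C,J}.
Refine {A,E,I,M} on symbol b: members go to different blocks, giving {A,I} and {E,M}.
Refine {B,G,L} on symbol a: members go to different blocks, giving {G,L} and {B}.
On input b, block {D,K,N} splits into {K,N} and {D}.
Split {G,L} by δ(·,b) → {G} and {L}.
Stable partition: {K,N} | {A,I} | {H} | {G} | {C,J} | {E,M} | {B} | {D} | {L} — 9 equivalence classes.

9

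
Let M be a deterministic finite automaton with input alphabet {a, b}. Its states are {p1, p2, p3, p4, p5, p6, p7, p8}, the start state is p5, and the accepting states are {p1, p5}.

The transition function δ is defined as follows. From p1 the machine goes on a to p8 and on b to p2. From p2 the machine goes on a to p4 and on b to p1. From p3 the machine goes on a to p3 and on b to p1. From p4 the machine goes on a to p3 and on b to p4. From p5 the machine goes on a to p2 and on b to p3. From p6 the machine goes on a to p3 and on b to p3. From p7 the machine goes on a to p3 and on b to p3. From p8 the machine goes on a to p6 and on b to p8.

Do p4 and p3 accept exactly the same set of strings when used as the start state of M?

No

Reachable states from the start: {p1,p2,p3,p4,p5,p6,p8}. Unreachable: {p7} — drop them.
Initial partition by acceptance: {p1,p5} | {p2,p3,p4,p6,p8}.
Split {p2,p3,p4,p6,p8} by δ(·,b) → {p4,p6,p8} and {p2,p3}.
On input a, block {p1,p5} splits into {p1} and {p5}.
Split {p4,p6,p8} by δ(·,a) → {p4,p6} and {p8}.
Split {p4,p6} by δ(·,b) → {p4} and {p6}.
On input a, block {p2,p3} splits into {p2} and {p3}.
No further refinement is possible. Final partition (7 blocks): {p1} | {p4} | {p2} | {p5} | {p8} | {p6} | {p3}.
p4 and p3 end up in different blocks, so they are distinguishable. For instance, the string 'b' is accepted from only p3.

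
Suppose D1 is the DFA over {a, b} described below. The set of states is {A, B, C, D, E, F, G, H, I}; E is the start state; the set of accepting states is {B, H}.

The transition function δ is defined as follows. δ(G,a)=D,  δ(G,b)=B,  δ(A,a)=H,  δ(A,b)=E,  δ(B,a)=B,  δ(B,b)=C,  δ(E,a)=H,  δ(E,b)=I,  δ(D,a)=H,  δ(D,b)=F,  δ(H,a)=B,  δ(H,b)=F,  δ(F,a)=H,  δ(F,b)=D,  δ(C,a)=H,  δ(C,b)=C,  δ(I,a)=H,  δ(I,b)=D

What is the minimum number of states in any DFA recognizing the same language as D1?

2

States {A,G} cannot be reached from the start state, so discard them.
Initial partition by acceptance: {B,H} | {C,D,E,F,I}.
The partition is now stable with 2 blocks: {B,H} | {C,D,E,F,I}.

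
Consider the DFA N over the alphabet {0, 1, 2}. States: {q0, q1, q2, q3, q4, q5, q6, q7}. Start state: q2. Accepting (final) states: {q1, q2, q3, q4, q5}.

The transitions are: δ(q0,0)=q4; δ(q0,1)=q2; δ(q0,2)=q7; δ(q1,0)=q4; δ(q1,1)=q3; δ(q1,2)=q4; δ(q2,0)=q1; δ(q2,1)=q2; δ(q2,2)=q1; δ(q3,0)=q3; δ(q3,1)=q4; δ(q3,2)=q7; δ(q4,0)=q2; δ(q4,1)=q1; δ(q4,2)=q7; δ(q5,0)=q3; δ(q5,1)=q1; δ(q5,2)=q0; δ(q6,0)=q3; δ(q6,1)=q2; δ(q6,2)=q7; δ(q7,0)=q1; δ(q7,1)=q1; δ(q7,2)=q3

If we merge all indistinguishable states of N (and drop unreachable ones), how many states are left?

5

First remove the unreachable states {q0,q5,q6}; 5 states remain.
Start with accepting vs non-accepting: {q1,q2,q3,q4} | {q7}.
On input 2, block {q1,q2,q3,q4} splits into {q1,q2} and {q3,q4}.
On input 0, block {q1,q2} splits into {q1} and {q2}.
Split {q3,q4} by δ(·,0) → {q3} and {q4}.
Stable partition: {q1} | {q7} | {q3} | {q2} | {q4} — 5 equivalence classes.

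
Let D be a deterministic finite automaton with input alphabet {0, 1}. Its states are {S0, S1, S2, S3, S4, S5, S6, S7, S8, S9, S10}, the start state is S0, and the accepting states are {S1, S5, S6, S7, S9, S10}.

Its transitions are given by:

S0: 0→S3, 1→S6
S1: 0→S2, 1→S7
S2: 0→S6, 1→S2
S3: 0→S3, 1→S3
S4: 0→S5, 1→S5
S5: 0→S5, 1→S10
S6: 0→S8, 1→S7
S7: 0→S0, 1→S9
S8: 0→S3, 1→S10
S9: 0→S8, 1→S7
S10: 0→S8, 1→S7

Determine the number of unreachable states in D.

4

BFS from S0 reaches {S0, S3, S6, S7, S8, S9, S10}; the 4 state(s) S1, S2, S4, S5 are never visited.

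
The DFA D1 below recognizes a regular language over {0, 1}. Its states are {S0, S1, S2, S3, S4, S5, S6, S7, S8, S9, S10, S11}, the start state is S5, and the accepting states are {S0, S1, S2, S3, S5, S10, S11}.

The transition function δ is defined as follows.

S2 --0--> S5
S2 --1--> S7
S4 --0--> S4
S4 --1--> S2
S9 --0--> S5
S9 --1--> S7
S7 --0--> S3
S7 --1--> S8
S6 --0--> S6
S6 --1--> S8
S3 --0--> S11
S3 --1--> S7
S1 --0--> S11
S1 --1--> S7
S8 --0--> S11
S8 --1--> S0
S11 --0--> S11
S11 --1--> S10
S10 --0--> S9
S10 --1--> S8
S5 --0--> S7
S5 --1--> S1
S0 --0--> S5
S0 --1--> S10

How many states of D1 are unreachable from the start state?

Starting at S5 and following transitions, the reachable set is {S0, S1, S3, S5, S7, S8, S9, S10, S11}. That leaves S2, S4, S6 unreachable — 3 in total.

3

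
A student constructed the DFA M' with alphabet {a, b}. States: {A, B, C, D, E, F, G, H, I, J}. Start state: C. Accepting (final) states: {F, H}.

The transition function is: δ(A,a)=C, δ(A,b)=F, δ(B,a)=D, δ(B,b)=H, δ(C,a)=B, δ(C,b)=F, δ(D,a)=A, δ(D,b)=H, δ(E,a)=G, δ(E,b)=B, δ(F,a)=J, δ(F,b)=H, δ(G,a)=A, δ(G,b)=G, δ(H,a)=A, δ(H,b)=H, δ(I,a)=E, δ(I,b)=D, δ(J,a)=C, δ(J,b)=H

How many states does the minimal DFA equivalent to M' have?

First remove the unreachable states {E,G,I}; 7 states remain.
P0 = {F,H} | {A,B,C,D,J}.
Stable partition: {F,H} | {A,B,C,D,J} — 2 equivalence classes.

2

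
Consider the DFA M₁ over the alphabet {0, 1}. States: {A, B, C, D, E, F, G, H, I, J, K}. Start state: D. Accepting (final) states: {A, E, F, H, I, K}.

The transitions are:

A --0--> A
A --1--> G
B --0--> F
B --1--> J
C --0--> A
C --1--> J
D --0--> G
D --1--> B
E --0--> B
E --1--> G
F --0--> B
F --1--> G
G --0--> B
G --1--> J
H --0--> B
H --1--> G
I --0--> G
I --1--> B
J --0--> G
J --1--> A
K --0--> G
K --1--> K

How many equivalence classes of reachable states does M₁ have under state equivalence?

Reachable states from the start: {A,B,D,F,G,J}. Unreachable: {C,E,H,I,K} — drop them.
Initial partition by acceptance: {A,F} | {B,D,G,J}.
Refine {A,F} on symbol 0: members go to different blocks, giving {A} and {F}.
Split {B,D,G,J} by δ(·,0) → {D,G,J} and {B}.
Split {D,G,J} by δ(·,0) → {D,J} and {G}.
On input 1, block {D,J} splits into {D} and {J}.
No further refinement is possible. Final partition (6 blocks): {A} | {D} | {F} | {B} | {G} | {J}.

6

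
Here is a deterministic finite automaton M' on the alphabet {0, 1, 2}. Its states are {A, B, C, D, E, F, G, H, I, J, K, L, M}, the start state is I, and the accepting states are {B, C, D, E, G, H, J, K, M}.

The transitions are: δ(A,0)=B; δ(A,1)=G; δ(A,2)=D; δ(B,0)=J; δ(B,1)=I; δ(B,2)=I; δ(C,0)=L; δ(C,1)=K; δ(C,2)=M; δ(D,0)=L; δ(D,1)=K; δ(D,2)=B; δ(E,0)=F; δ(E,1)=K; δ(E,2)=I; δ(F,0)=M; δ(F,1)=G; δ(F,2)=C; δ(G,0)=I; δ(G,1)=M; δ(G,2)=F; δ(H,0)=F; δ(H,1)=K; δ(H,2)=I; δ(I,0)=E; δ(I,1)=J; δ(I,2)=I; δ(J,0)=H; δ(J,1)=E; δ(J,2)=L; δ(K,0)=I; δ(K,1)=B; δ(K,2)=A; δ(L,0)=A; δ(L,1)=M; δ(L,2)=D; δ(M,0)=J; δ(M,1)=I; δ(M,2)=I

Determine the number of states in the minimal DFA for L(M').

All states are reachable from the start state.
Initial partition by acceptance: {B,C,D,E,G,H,J,K,M} | {A,F,I,L}.
On input 0, block {B,C,D,E,G,H,J,K,M} splits into {C,D,E,G,H,K} and {B,J,M}.
On input 1, block {C,D,E,G,H,K} splits into {C,D,E,H} and {G,K}.
Refine {C,D,E,H} on symbol 2: members go to different blocks, giving {C,D} and {E,H}.
Split {A,F,I,L} by δ(·,0) → {A,F} and {I} and {L}.
Refine {B,J,M} on symbol 0: members go to different blocks, giving {B,M} and {J}.
No further refinement is possible. Final partition (8 blocks): {C,D} | {A,F} | {B,M} | {G,K} | {E,H} | {I} | {L} | {J}.

8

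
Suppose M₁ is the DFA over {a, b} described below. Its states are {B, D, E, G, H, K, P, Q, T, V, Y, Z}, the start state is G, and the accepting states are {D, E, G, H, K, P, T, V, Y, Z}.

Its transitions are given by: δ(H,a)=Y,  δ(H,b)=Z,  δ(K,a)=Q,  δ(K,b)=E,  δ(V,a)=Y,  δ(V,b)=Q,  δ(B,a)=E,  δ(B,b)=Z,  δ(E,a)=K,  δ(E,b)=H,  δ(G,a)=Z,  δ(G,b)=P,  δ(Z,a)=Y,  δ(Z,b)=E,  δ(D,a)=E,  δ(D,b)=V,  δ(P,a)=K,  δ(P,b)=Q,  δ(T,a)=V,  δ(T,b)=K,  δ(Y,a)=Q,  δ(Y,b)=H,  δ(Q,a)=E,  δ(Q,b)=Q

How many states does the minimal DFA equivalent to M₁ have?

First remove the unreachable states {B,D,T,V}; 8 states remain.
P0 = {E,G,H,K,P,Y,Z} | {Q}.
Split {E,G,H,K,P,Y,Z} by δ(·,a) → {E,G,H,P,Z} and {K,Y}.
Split {E,G,H,P,Z} by δ(·,a) → {E,H,P,Z} and {G}.
Refine {E,H,P,Z} on symbol b: members go to different blocks, giving {E,H,Z} and {P}.
The partition is now stable with 5 blocks: {E,H,Z} | {Q} | {K,Y} | {G} | {P}.

5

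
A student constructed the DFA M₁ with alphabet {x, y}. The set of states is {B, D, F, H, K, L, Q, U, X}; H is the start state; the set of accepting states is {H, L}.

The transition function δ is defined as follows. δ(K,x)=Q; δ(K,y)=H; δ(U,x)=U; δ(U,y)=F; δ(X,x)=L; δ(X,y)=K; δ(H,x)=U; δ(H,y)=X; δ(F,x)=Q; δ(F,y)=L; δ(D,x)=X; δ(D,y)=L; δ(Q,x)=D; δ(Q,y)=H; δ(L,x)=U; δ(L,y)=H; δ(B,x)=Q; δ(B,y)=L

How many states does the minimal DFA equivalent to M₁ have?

8

First remove the unreachable states {B}; 8 states remain.
Initial partition by acceptance: {H,L} | {D,F,K,Q,U,X}.
On input y, block {H,L} splits into {H} and {L}.
Refine {D,F,K,Q,U,X} on symbol x: members go to different blocks, giving {D,F,K,Q,U} and {X}.
Split {D,F,K,Q,U} by δ(·,x) → {F,K,Q,U} and {D}.
Split {F,K,Q,U} by δ(·,x) → {F,K,U} and {Q}.
Split {F,K,U} by δ(·,x) → {F,K} and {U}.
Split {F,K} by δ(·,y) → {K} and {F}.
No further refinement is possible. Final partition (8 blocks): {H} | {K} | {L} | {X} | {D} | {Q} | {U} | {F}.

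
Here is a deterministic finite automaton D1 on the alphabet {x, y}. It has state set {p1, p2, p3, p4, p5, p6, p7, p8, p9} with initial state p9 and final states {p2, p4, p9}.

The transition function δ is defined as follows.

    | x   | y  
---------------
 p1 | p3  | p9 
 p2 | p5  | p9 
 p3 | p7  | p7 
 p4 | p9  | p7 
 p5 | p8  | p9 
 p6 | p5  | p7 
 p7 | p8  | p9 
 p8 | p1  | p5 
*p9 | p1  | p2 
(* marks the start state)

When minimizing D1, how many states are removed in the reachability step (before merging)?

BFS from p9 reaches {p1, p2, p3, p5, p7, p8, p9}; the 2 state(s) p4, p6 are never visited.

2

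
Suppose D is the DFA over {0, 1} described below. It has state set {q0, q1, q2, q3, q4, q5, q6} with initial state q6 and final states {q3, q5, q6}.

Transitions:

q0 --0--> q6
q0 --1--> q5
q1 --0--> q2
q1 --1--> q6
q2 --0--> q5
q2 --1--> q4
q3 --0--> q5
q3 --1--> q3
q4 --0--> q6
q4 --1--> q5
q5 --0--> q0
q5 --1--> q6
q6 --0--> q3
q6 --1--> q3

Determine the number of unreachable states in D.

Starting at q6 and following transitions, the reachable set is {q0, q3, q5, q6}. That leaves q1, q2, q4 unreachable — 3 in total.

3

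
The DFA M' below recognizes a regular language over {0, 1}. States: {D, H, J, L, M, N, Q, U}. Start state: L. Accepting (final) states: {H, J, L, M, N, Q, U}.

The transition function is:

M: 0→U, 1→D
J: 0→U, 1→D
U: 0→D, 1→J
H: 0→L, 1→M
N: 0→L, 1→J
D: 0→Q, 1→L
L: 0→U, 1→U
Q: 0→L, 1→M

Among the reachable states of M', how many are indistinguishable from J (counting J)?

2

States {H,N} cannot be reached from the start state, so discard them.
P0 = {J,L,M,Q,U} | {D}.
Split {J,L,M,Q,U} by δ(·,0) → {J,L,M,Q} and {U}.
Refine {J,L,M,Q} on symbol 0: members go to different blocks, giving {J,L,M} and {Q}.
Split {J,L,M} by δ(·,1) → {J,M} and {L}.
Stable partition: {J,M} | {D} | {U} | {Q} | {L} — 5 equivalence classes.
The equivalence class containing J is {J,M}, of size 2.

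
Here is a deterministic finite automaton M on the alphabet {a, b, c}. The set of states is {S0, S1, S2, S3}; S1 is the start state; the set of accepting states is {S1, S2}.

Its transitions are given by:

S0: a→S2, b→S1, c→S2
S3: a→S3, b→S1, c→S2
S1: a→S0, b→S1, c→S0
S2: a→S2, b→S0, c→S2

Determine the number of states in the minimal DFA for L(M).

3

Reachable states from the start: {S0,S1,S2}. Unreachable: {S3} — drop them.
Initial partition by acceptance: {S1,S2} | {S0}.
On input a, block {S1,S2} splits into {S1} and {S2}.
No further refinement is possible. Final partition (3 blocks): {S1} | {S0} | {S2}.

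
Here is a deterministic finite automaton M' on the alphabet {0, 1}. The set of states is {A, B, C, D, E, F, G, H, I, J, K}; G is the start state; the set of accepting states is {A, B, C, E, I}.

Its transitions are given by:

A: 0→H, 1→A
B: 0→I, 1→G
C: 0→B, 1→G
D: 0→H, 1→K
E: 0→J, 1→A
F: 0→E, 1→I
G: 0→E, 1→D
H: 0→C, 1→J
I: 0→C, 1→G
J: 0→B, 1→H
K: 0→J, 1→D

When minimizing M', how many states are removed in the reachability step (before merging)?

1

BFS from G reaches {A, B, C, D, E, G, H, I, J, K}; the 1 state(s) F are never visited.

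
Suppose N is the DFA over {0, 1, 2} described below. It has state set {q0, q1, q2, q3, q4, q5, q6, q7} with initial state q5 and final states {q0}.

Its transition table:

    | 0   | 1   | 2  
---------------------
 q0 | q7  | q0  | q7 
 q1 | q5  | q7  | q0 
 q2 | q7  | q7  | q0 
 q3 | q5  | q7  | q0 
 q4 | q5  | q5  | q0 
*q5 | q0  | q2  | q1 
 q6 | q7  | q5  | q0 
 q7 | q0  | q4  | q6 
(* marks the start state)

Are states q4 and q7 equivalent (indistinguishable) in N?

No

States {q3} cannot be reached from the start state, so discard them.
P0 = {q0} | {q1,q2,q4,q5,q6,q7}.
On input 0, block {q1,q2,q4,q5,q6,q7} splits into {q1,q2,q4,q6} and {q5,q7}.
No further refinement is possible. Final partition (3 blocks): {q0} | {q1,q2,q4,q6} | {q5,q7}.
q4 and q7 end up in different blocks, so they are distinguishable. For instance, the string '0' is accepted from only q7.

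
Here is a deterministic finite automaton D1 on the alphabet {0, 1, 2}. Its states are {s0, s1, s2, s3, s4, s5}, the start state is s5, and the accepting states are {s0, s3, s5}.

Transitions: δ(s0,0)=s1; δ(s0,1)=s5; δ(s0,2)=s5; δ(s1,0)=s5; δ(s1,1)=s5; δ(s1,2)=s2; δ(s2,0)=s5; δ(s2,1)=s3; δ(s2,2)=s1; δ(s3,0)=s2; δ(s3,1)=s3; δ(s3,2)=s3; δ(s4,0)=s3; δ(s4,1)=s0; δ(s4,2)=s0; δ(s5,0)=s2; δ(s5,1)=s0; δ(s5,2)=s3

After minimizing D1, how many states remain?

2

First remove the unreachable states {s4}; 5 states remain.
Start with accepting vs non-accepting: {s0,s3,s5} | {s1,s2}.
No further refinement is possible. Final partition (2 blocks): {s0,s3,s5} | {s1,s2}.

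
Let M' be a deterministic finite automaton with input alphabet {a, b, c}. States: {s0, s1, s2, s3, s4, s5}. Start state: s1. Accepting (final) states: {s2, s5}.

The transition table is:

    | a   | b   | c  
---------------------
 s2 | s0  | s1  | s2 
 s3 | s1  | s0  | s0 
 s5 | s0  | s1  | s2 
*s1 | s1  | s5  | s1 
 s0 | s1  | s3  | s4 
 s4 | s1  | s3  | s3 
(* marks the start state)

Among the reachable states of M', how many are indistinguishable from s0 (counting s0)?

3

Start with accepting vs non-accepting: {s2,s5} | {s0,s1,s3,s4}.
On input b, block {s0,s1,s3,s4} splits into {s0,s3,s4} and {s1}.
The partition is now stable with 3 blocks: {s2,s5} | {s0,s3,s4} | {s1}.
The equivalence class containing s0 is {s0,s3,s4}, of size 3.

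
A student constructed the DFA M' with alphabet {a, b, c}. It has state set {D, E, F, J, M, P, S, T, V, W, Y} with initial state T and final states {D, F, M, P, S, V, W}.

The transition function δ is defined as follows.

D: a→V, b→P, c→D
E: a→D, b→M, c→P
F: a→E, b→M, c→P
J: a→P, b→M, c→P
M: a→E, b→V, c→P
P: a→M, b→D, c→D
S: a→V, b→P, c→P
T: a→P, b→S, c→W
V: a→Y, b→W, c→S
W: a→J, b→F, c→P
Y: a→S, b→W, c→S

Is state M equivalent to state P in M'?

No

Every state is reachable, so we keep all 11.
Start with accepting vs non-accepting: {D,F,M,P,S,V,W} | {E,J,T,Y}.
On input a, block {D,F,M,P,S,V,W} splits into {F,M,V,W} and {D,P,S}.
Split {E,J,T,Y} by δ(·,b) → {E,J,Y} and {T}.
The partition is now stable with 4 blocks: {F,M,V,W} | {E,J,Y} | {D,P,S} | {T}.
M and P end up in different blocks, so they are distinguishable. For instance, the string 'a' is accepted from only P.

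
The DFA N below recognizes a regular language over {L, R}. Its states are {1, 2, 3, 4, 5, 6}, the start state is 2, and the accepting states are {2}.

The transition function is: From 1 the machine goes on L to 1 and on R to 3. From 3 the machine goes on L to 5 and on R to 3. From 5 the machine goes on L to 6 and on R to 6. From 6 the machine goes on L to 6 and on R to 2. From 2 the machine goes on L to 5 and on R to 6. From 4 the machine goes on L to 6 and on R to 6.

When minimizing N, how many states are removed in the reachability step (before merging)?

Starting at 2 and following transitions, the reachable set is {2, 5, 6}. That leaves 1, 3, 4 unreachable — 3 in total.

3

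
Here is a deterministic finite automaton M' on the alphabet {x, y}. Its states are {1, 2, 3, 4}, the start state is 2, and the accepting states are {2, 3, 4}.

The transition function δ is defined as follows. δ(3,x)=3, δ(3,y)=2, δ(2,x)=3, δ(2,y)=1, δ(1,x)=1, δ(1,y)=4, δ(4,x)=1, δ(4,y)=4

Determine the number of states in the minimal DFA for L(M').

4

Every state is reachable, so we keep all 4.
Initial partition by acceptance: {2,3,4} | {1}.
On input x, block {2,3,4} splits into {2,3} and {4}.
On input y, block {2,3} splits into {2} and {3}.
No further refinement is possible. Final partition (4 blocks): {2} | {1} | {4} | {3}.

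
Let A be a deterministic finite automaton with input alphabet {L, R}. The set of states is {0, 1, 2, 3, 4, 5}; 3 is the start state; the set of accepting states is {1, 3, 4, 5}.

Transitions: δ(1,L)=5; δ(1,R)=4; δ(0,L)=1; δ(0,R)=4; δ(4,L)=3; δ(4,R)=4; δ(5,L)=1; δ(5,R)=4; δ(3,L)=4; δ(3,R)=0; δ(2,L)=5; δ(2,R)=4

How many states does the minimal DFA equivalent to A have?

Reachable states from the start: {0,1,3,4,5}. Unreachable: {2} — drop them.
Start with accepting vs non-accepting: {1,3,4,5} | {0}.
Refine {1,3,4,5} on symbol R: members go to different blocks, giving {1,4,5} and {3}.
Refine {1,4,5} on symbol L: members go to different blocks, giving {1,5} and {4}.
The partition is now stable with 4 blocks: {1,5} | {0} | {3} | {4}.

4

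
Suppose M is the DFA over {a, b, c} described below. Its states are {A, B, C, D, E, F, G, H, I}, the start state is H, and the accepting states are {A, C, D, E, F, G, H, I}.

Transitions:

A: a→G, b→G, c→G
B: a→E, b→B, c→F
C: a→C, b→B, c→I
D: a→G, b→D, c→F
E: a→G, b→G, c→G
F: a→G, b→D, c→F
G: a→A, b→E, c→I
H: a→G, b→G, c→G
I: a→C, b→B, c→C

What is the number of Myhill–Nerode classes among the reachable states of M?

5

Start with accepting vs non-accepting: {A,C,D,E,F,G,H,I} | {B}.
Refine {A,C,D,E,F,G,H,I} on symbol b: members go to different blocks, giving {A,D,E,F,G,H} and {C,I}.
On input c, block {A,D,E,F,G,H} splits into {A,D,E,F,H} and {G}.
On input b, block {A,D,E,F,H} splits into {A,E,H} and {D,F}.
No further refinement is possible. Final partition (5 blocks): {A,E,H} | {B} | {C,I} | {G} | {D,F}.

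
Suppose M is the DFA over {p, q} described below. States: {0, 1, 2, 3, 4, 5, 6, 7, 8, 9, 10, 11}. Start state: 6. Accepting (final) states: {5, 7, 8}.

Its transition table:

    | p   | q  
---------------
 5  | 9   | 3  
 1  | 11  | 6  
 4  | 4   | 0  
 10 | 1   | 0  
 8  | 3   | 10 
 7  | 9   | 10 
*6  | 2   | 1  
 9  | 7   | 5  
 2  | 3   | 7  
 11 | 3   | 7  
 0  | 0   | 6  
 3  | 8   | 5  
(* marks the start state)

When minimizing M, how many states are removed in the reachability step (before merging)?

No path from 6 leads to 4; the other 11 states are all reachable.

1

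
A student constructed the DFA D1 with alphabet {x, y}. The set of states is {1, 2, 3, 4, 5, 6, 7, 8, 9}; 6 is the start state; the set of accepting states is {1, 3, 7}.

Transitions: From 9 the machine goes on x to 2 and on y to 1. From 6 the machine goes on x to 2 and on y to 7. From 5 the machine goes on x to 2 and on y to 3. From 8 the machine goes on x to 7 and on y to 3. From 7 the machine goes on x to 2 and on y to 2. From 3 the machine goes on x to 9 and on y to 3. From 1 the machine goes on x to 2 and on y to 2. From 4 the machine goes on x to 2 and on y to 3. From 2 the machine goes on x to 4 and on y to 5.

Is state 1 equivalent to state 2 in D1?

No

Reachable states from the start: {1,2,3,4,5,6,7,9}. Unreachable: {8} — drop them.
Initial partition by acceptance: {1,3,7} | {2,4,5,6,9}.
Refine {1,3,7} on symbol y: members go to different blocks, giving {1,7} and {3}.
Refine {2,4,5,6,9} on symbol y: members go to different blocks, giving {4,5} and {6,9} and {2}.
The partition is now stable with 5 blocks: {1,7} | {4,5} | {3} | {6,9} | {2}.
1 and 2 end up in different blocks, so they are distinguishable. For instance, the string 'ε' is accepted from only 1.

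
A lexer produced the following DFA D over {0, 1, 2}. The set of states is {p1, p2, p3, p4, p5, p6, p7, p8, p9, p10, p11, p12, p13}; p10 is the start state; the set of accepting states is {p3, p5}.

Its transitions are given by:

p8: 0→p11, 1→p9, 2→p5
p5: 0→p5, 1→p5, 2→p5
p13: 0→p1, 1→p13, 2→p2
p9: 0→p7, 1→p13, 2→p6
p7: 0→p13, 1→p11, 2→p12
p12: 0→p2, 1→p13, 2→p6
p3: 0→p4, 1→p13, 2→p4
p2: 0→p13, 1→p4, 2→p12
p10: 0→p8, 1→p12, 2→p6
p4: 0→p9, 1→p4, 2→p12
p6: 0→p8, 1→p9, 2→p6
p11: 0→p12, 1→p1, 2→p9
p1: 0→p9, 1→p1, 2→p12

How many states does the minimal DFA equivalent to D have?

7

States {p3} cannot be reached from the start state, so discard them.
Start with accepting vs non-accepting: {p5} | {p1,p2,p4,p6,p7,p8,p9,p10,p11,p12,p13}.
Split {p1,p2,p4,p6,p7,p8,p9,p10,p11,p12,p13} by δ(·,2) → {p1,p2,p4,p6,p7,p9,p10,p11,p12,p13} and {p8}.
On input 0, block {p1,p2,p4,p6,p7,p9,p10,p11,p12,p13} splits into {p1,p2,p4,p7,p9,p11,p12,p13} and {p6,p10}.
Split {p1,p2,p4,p7,p9,p11,p12,p13} by δ(·,2) → {p1,p2,p4,p7,p11,p13} and {p9,p12}.
Split {p1,p2,p4,p7,p11,p13} by δ(·,0) → {p1,p4,p11} and {p2,p7,p13}.
Refine {p2,p7,p13} on symbol 0: members go to different blocks, giving {p2,p7} and {p13}.
Stable partition: {p5} | {p1,p4,p11} | {p8} | {p6,p10} | {p9,p12} | {p2,p7} | {p13} — 7 equivalence classes.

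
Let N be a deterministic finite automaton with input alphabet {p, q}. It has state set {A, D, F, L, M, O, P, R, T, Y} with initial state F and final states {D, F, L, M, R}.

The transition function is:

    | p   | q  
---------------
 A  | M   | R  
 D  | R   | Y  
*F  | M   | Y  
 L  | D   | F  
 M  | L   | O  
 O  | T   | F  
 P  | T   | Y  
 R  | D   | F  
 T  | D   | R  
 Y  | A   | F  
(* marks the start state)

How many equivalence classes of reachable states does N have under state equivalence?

5

States {P} cannot be reached from the start state, so discard them.
Initial partition by acceptance: {D,F,L,M,R} | {A,O,T,Y}.
Refine {D,F,L,M,R} on symbol q: members go to different blocks, giving {D,F,M} and {L,R}.
On input p, block {D,F,M} splits into {D,M} and {F}.
Split {A,O,T,Y} by δ(·,p) → {O,Y} and {A,T}.
No further refinement is possible. Final partition (5 blocks): {D,M} | {O,Y} | {L,R} | {F} | {A,T}.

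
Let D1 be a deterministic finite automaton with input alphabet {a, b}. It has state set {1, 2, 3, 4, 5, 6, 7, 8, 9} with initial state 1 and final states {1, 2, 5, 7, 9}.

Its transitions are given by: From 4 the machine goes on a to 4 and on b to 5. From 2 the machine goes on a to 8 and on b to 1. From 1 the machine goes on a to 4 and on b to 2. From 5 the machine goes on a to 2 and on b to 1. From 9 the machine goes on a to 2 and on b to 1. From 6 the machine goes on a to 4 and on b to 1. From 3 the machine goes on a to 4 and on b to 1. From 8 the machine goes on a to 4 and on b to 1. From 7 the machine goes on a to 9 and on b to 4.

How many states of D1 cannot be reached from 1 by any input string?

4

No path from 1 leads to 3, 6, 7, 9; the other 5 states are all reachable.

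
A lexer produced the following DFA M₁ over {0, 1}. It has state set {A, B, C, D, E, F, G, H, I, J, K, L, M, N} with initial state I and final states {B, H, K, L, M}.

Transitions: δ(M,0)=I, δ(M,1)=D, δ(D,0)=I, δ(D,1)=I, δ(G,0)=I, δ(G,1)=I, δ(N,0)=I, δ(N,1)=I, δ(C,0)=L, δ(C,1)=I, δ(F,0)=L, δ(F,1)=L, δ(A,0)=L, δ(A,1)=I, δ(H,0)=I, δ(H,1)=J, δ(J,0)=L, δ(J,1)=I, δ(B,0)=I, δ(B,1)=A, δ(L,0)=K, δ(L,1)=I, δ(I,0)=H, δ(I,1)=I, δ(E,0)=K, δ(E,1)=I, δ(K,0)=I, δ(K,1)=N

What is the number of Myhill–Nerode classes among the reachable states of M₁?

Reachable states from the start: {H,I,J,K,L,N}. Unreachable: {A,B,C,D,E,F,G,M} — drop them.
Initial partition by acceptance: {H,K,L} | {I,J,N}.
Refine {H,K,L} on symbol 0: members go to different blocks, giving {H,K} and {L}.
Split {I,J,N} by δ(·,0) → {I} and {J} and {N}.
Refine {H,K} on symbol 1: members go to different blocks, giving {H} and {K}.
No further refinement is possible. Final partition (6 blocks): {H} | {I} | {L} | {J} | {N} | {K}.

6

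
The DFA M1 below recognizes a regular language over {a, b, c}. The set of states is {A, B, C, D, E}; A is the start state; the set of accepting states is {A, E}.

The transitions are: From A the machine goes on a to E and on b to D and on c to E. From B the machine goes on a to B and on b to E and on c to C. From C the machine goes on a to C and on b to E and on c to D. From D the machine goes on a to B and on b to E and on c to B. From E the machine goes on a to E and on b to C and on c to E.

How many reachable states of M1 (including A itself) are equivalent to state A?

2

Every state is reachable, so we keep all 5.
Initial partition by acceptance: {A,E} | {B,C,D}.
No further refinement is possible. Final partition (2 blocks): {A,E} | {B,C,D}.
State A belongs to the block {A,E}, which has 2 states.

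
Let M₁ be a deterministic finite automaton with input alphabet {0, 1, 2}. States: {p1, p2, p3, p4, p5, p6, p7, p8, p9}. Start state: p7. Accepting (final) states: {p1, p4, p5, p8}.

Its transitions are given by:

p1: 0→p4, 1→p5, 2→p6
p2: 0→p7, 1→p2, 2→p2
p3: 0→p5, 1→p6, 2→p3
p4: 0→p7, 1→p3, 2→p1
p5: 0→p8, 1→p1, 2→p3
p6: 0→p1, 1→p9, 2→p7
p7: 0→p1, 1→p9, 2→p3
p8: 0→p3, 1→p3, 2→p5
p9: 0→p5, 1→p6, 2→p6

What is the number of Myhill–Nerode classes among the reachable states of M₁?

3

Reachable states from the start: {p1,p3,p4,p5,p6,p7,p8,p9}. Unreachable: {p2} — drop them.
P0 = {p1,p4,p5,p8} | {p3,p6,p7,p9}.
Refine {p1,p4,p5,p8} on symbol 0: members go to different blocks, giving {p1,p5} and {p4,p8}.
No further refinement is possible. Final partition (3 blocks): {p1,p5} | {p3,p6,p7,p9} | {p4,p8}.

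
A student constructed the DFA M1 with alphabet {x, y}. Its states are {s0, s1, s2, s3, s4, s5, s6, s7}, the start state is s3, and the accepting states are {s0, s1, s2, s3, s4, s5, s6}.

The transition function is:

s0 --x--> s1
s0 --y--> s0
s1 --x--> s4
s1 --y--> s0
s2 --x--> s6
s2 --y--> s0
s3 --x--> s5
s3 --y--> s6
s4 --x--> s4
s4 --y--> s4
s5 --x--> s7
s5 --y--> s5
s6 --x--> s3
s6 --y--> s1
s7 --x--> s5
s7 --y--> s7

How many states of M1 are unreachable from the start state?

No path from s3 leads to s2; the other 7 states are all reachable.

1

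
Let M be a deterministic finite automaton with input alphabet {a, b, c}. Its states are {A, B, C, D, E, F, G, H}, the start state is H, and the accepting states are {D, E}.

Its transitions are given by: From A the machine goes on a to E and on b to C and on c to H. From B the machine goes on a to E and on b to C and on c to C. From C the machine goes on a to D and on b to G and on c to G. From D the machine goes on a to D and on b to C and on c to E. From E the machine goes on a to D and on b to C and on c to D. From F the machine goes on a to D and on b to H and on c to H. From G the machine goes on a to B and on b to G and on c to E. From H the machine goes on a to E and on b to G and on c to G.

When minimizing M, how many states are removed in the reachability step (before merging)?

2

Starting at H and following transitions, the reachable set is {B, C, D, E, G, H}. That leaves A, F unreachable — 2 in total.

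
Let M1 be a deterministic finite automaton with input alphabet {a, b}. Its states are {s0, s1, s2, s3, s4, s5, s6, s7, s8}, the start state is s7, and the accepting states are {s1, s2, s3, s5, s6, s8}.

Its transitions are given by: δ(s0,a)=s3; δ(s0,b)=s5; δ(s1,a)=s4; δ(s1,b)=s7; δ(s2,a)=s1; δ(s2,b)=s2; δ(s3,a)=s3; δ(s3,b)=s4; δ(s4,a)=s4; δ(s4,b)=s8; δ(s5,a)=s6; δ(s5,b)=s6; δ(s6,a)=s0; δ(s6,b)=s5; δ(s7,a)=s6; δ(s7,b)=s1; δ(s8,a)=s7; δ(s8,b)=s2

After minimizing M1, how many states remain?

All states are reachable from the start state.
P0 = {s1,s2,s3,s5,s6,s8} | {s0,s4,s7}.
Refine {s1,s2,s3,s5,s6,s8} on symbol a: members go to different blocks, giving {s1,s6,s8} and {s2,s3,s5}.
Split {s1,s6,s8} by δ(·,b) → {s6,s8} and {s1}.
Split {s0,s4,s7} by δ(·,a) → {s0} and {s4} and {s7}.
Refine {s6,s8} on symbol a: members go to different blocks, giving {s6} and {s8}.
Refine {s2,s3,s5} on symbol a: members go to different blocks, giving {s2} and {s3} and {s5}.
Stable partition: {s6} | {s0} | {s2} | {s1} | {s4} | {s7} | {s8} | {s3} | {s5} — 9 equivalence classes.

9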